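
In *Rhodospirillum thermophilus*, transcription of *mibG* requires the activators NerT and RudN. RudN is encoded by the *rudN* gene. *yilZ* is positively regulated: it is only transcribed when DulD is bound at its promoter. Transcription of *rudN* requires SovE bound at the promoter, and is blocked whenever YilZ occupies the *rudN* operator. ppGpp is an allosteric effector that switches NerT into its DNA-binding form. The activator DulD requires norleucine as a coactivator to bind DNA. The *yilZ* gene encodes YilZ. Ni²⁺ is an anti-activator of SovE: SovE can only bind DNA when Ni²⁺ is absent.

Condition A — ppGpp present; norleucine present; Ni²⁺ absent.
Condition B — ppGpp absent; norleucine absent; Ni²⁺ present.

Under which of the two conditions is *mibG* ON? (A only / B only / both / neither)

neither

Condition A:
ppGpp is present, so NerT is active.
Norleucine is present, so DulD is active.
No repressor is bound and DulD is active, so *yilZ* is transcribed.
So YilZ is produced and active.
Ni²⁺ is absent, so SovE is active.
With repressor YilZ bound, *rudN* is not transcribed.
So RudN is not produced.
Required activator RudN is absent, so *mibG* is not transcribed.
→ *mibG* is OFF in A.
Condition B:
ppGpp is absent, so NerT is inactive.
Norleucine is absent, so DulD is inactive.
Required activator DulD is absent, so *yilZ* is not transcribed.
So YilZ is not produced.
Ni²⁺ is present, so SovE is inactive.
Required activator SovE is absent, so *rudN* is not transcribed.
So RudN is not produced.
Required activator NerT is absent, so *mibG* is not transcribed.
→ *mibG* is OFF in B.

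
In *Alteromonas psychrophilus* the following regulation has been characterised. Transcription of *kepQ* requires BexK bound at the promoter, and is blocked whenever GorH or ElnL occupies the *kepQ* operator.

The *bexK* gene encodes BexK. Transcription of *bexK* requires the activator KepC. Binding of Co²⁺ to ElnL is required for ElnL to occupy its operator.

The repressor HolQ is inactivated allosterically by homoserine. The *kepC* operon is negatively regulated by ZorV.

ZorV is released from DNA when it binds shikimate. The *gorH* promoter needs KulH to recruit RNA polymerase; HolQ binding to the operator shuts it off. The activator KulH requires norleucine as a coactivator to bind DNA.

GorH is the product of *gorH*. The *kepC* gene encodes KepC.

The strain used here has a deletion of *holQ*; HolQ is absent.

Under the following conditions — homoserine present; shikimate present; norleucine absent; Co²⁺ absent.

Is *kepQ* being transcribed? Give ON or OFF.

Norleucine is absent, so KulH is inactive.
HolQ is non-functional in this strain, so it has no effect.
Required activator KulH is absent, so *gorH* is not transcribed.
So GorH is not produced.
Co²⁺ is absent, so ElnL is inactive.
Shikimate is present, so ZorV is inactive.
With no repressor bound, *kepC* is transcribed.
So KepC is produced and active.
No repressor is bound and KepC is active, so *bexK* is transcribed.
So BexK is produced and active.
No repressor is bound and BexK is active, so *kepQ* is transcribed.

ON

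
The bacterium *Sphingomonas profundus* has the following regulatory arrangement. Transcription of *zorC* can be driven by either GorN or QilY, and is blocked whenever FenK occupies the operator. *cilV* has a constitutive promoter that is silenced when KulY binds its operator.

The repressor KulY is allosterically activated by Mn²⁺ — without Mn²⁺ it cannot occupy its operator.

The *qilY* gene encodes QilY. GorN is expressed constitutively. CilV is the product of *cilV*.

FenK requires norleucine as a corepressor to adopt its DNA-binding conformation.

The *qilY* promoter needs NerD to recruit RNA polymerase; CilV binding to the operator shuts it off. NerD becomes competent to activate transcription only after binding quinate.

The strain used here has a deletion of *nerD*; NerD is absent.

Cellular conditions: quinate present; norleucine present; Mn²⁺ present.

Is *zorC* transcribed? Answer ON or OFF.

GorN is produced constitutively and is active.
Norleucine is present, so FenK is active.
Mn²⁺ is present, so KulY is active.
With repressor KulY bound, *cilV* is not transcribed.
So CilV is not produced.
NerD is non-functional in this strain, so it has no effect.
Required activator NerD is absent, so *qilY* is not transcribed.
So QilY is not produced.
With repressor FenK bound, *zorC* is not transcribed.

OFF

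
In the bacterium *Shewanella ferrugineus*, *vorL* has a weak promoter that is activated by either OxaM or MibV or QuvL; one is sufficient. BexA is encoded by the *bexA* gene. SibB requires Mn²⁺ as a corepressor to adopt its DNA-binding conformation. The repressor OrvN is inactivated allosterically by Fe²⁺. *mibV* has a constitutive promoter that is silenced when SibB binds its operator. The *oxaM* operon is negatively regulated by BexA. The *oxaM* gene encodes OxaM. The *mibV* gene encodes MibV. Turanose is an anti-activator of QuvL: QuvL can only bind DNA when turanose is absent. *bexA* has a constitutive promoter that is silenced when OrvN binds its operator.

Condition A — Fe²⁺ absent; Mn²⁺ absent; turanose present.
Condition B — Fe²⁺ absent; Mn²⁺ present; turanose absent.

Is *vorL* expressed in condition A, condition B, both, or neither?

Condition A:
Fe²⁺ is absent, so OrvN is active.
With repressor OrvN bound, *bexA* is not transcribed.
So BexA is not produced.
With no repressor bound, *oxaM* is transcribed.
So OxaM is produced and active.
Mn²⁺ is absent, so SibB is inactive.
With no repressor bound, *mibV* is transcribed.
So MibV is produced and active.
Turanose is present, so QuvL is inactive.
Activator OxaM is present, so *vorL* is transcribed.
→ *vorL* is ON in A.
Condition B:
Fe²⁺ is absent, so OrvN is active.
With repressor OrvN bound, *bexA* is not transcribed.
So BexA is not produced.
With no repressor bound, *oxaM* is transcribed.
So OxaM is produced and active.
Mn²⁺ is present, so SibB is active.
With repressor SibB bound, *mibV* is not transcribed.
So MibV is not produced.
Turanose is absent, so QuvL is active.
Activator OxaM is present, so *vorL* is transcribed.
→ *vorL* is ON in B.

both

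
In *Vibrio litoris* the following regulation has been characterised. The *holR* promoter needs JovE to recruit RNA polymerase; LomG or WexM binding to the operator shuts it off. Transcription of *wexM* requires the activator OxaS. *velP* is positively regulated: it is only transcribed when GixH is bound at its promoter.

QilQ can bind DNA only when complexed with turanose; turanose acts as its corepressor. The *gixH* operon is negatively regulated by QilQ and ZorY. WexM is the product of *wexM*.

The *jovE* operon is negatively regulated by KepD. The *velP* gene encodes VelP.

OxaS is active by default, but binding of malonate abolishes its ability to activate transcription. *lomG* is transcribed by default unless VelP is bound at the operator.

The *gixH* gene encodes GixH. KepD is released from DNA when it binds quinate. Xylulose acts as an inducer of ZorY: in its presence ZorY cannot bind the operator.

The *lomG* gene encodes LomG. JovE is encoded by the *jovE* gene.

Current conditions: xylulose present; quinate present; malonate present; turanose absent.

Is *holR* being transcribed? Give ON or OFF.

Quinate is present, so KepD is inactive.
With no repressor bound, *jovE* is transcribed.
So JovE is produced and active.
Turanose is absent, so QilQ is inactive.
Xylulose is present, so ZorY is inactive.
With no repressor bound, *gixH* is transcribed.
So GixH is produced and active.
No repressor is bound and GixH is active, so *velP* is transcribed.
So VelP is produced and active.
With repressor VelP bound, *lomG* is not transcribed.
So LomG is not produced.
Malonate is present, so OxaS is inactive.
Required activator OxaS is absent, so *wexM* is not transcribed.
So WexM is not produced.
No repressor is bound and JovE is active, so *holR* is transcribed.

ON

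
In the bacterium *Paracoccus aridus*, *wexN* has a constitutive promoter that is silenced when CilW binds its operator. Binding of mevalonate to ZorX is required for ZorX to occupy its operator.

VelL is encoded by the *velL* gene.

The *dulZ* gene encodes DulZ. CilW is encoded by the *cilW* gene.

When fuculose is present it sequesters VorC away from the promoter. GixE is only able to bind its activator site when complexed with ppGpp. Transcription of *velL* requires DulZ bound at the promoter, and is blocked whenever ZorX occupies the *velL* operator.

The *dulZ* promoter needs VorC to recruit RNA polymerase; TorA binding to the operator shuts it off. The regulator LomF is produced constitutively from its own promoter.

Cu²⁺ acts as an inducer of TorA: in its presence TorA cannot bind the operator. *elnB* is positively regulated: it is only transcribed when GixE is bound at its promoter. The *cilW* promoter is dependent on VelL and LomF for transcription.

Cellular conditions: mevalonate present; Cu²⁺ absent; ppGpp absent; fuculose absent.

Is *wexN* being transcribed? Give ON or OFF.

ON

Fuculose is absent, so VorC is active.
Cu²⁺ is absent, so TorA is active.
With repressor TorA bound, *dulZ* is not transcribed.
So DulZ is not produced.
Mevalonate is present, so ZorX is active.
With repressor ZorX bound, *velL* is not transcribed.
So VelL is not produced.
LomF is produced constitutively and is active.
Required activator VelL is absent, so *cilW* is not transcribed.
So CilW is not produced.
With no repressor bound, *wexN* is transcribed.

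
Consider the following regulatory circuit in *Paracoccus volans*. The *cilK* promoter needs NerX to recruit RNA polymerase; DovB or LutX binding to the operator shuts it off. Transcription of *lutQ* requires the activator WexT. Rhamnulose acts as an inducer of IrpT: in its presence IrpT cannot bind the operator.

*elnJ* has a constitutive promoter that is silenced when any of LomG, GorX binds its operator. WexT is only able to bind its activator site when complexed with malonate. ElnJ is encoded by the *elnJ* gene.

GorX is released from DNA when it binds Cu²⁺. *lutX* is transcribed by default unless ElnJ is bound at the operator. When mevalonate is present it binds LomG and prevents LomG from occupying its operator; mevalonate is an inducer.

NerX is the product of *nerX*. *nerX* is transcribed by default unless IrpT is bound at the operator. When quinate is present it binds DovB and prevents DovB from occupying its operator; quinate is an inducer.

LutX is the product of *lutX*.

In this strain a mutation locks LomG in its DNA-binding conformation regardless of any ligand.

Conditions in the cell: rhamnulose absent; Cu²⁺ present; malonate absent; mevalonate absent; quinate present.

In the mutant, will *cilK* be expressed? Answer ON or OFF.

Quinate is present, so DovB is inactive.
Rhamnulose is absent, so IrpT is active.
With repressor IrpT bound, *nerX* is not transcribed.
So NerX is not produced.
LomG is constitutively active in this strain.
Cu²⁺ is present, so GorX is inactive.
With repressor LomG bound, *elnJ* is not transcribed.
So ElnJ is not produced.
With no repressor bound, *lutX* is transcribed.
So LutX is produced and active.
With repressor LutX bound, *cilK* is not transcribed.

OFF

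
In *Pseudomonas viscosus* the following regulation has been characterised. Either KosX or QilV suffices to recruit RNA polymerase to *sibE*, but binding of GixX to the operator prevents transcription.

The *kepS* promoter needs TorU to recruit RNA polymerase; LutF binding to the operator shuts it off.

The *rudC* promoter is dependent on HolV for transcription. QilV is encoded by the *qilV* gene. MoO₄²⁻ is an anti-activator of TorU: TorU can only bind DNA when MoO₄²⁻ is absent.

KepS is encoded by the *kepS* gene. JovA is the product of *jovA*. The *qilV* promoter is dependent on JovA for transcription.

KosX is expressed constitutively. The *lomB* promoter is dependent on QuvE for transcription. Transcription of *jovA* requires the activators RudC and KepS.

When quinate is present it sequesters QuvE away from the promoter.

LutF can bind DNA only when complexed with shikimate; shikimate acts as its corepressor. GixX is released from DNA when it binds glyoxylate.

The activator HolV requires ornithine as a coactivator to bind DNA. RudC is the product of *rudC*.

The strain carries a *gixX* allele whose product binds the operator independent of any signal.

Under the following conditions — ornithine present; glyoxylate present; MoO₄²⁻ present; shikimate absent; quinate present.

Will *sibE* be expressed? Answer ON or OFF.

OFF

KosX is produced constitutively and is active.
GixX is constitutively active in this strain.
Ornithine is present, so HolV is active.
No repressor is bound and HolV is active, so *rudC* is transcribed.
So RudC is produced and active.
Shikimate is absent, so LutF is inactive.
MoO₄²⁻ is present, so TorU is inactive.
Required activator TorU is absent, so *kepS* is not transcribed.
So KepS is not produced.
Required activator KepS is absent, so *jovA* is not transcribed.
So JovA is not produced.
Required activator JovA is absent, so *qilV* is not transcribed.
So QilV is not produced.
With repressor GixX bound, *sibE* is not transcribed.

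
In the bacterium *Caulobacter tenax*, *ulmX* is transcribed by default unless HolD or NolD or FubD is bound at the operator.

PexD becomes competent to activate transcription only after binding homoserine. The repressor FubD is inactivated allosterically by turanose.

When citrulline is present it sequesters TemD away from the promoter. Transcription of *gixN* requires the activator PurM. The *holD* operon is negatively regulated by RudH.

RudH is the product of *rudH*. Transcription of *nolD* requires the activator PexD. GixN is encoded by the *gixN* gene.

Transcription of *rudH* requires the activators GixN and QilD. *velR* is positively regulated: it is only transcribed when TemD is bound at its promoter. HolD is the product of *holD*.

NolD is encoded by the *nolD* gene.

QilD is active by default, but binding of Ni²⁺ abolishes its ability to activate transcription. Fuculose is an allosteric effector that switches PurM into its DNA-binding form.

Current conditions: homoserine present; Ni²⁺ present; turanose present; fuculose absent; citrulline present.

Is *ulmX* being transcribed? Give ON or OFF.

OFF

Fuculose is absent, so PurM is inactive.
Required activator PurM is absent, so *gixN* is not transcribed.
So GixN is not produced.
Ni²⁺ is present, so QilD is inactive.
Required activator GixN is absent, so *rudH* is not transcribed.
So RudH is not produced.
With no repressor bound, *holD* is transcribed.
So HolD is produced and active.
Homoserine is present, so PexD is active.
No repressor is bound and PexD is active, so *nolD* is transcribed.
So NolD is produced and active.
Turanose is present, so FubD is inactive.
With repressor HolD bound, *ulmX* is not transcribed.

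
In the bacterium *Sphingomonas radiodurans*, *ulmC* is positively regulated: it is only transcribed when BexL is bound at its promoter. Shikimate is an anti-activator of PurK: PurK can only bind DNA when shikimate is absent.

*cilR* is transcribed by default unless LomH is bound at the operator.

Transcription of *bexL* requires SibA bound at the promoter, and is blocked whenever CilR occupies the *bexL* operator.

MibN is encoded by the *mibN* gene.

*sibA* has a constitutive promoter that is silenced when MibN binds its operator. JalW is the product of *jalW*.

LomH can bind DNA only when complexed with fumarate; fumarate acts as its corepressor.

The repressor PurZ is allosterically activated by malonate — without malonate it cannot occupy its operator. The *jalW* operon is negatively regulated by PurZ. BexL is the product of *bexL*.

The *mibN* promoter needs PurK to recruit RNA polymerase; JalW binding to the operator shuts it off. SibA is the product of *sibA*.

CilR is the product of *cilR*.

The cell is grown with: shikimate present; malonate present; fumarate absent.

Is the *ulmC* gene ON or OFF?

OFF

Malonate is present, so PurZ is active.
With repressor PurZ bound, *jalW* is not transcribed.
So JalW is not produced.
Shikimate is present, so PurK is inactive.
Required activator PurK is absent, so *mibN* is not transcribed.
So MibN is not produced.
With no repressor bound, *sibA* is transcribed.
So SibA is produced and active.
Fumarate is absent, so LomH is inactive.
With no repressor bound, *cilR* is transcribed.
So CilR is produced and active.
With repressor CilR bound, *bexL* is not transcribed.
So BexL is not produced.
Required activator BexL is absent, so *ulmC* is not transcribed.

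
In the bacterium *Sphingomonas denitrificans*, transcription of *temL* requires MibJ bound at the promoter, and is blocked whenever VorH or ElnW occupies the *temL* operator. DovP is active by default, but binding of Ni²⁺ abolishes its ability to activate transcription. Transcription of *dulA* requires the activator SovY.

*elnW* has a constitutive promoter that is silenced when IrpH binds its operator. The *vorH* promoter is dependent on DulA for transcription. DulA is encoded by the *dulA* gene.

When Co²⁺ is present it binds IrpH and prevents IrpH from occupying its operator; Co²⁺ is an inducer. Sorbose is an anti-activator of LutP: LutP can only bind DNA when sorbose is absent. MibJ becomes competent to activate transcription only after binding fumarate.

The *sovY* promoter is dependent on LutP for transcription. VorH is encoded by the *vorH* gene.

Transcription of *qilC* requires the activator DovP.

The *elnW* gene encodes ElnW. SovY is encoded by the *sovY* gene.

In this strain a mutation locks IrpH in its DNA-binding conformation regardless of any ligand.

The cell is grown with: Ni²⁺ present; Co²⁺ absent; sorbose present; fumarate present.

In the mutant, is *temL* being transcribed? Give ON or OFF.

Fumarate is present, so MibJ is active.
Sorbose is present, so LutP is inactive.
Required activator LutP is absent, so *sovY* is not transcribed.
So SovY is not produced.
Required activator SovY is absent, so *dulA* is not transcribed.
So DulA is not produced.
Required activator DulA is absent, so *vorH* is not transcribed.
So VorH is not produced.
IrpH is constitutively active in this strain.
With repressor IrpH bound, *elnW* is not transcribed.
So ElnW is not produced.
No repressor is bound and MibJ is active, so *temL* is transcribed.

ON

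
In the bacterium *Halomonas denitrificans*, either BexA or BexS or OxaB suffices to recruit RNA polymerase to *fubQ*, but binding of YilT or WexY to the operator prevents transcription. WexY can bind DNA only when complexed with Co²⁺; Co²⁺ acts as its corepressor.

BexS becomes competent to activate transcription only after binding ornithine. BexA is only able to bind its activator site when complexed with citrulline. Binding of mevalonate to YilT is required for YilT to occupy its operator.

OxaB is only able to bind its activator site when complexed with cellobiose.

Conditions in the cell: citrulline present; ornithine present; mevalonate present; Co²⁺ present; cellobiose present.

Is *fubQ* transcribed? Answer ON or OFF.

OFF

Citrulline is present, so BexA is active.
Mevalonate is present, so YilT is active.
Co²⁺ is present, so WexY is active.
Ornithine is present, so BexS is active.
Cellobiose is present, so OxaB is active.
With repressor YilT bound, *fubQ* is not transcribed.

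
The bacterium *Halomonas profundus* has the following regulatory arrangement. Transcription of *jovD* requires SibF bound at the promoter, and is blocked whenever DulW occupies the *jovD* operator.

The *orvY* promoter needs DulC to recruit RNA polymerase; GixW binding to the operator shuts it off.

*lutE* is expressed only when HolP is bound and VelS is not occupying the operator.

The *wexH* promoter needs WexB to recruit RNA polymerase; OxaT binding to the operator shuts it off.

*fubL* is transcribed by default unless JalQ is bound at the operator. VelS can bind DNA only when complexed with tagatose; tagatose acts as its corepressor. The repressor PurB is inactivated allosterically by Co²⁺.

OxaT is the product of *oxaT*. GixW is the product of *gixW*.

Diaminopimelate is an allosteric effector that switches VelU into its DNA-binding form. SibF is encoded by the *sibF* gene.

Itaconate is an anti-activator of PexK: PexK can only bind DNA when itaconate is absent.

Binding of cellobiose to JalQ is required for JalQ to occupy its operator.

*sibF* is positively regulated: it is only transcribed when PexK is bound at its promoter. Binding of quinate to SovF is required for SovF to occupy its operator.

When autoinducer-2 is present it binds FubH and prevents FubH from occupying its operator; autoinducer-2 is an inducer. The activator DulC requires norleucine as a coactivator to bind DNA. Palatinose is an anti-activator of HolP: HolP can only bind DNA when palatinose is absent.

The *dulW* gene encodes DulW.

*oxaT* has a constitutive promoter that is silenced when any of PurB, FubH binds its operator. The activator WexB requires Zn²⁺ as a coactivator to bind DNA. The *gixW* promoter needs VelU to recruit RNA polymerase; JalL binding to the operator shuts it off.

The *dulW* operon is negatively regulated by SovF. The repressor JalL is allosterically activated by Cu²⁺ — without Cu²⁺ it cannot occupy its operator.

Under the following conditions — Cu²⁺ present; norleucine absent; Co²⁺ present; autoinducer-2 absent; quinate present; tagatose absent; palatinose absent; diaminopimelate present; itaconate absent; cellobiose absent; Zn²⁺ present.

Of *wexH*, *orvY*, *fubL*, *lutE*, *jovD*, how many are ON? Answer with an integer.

Co²⁺ is present, so PurB is inactive.
Autoinducer-2 is absent, so FubH is active.
With repressor FubH bound, *oxaT* is not transcribed.
So OxaT is not produced.
Zn²⁺ is present, so WexB is active.
No repressor is bound and WexB is active, so *wexH* is transcribed.
→ *wexH* is ON.
Norleucine is absent, so DulC is inactive.
Cu²⁺ is present, so JalL is active.
Diaminopimelate is present, so VelU is active.
With repressor JalL bound, *gixW* is not transcribed.
So GixW is not produced.
Required activator DulC is absent, so *orvY* is not transcribed.
→ *orvY* is OFF.
Cellobiose is absent, so JalQ is inactive.
With no repressor bound, *fubL* is transcribed.
→ *fubL* is ON.
Tagatose is absent, so VelS is inactive.
Palatinose is absent, so HolP is active.
No repressor is bound and HolP is active, so *lutE* is transcribed.
→ *lutE* is ON.
Quinate is present, so SovF is active.
With repressor SovF bound, *dulW* is not transcribed.
So DulW is not produced.
Itaconate is absent, so PexK is active.
No repressor is bound and PexK is active, so *sibF* is transcribed.
So SibF is produced and active.
No repressor is bound and SibF is active, so *jovD* is transcribed.
→ *jovD* is ON.
4 of the 5 genes are transcribed.

4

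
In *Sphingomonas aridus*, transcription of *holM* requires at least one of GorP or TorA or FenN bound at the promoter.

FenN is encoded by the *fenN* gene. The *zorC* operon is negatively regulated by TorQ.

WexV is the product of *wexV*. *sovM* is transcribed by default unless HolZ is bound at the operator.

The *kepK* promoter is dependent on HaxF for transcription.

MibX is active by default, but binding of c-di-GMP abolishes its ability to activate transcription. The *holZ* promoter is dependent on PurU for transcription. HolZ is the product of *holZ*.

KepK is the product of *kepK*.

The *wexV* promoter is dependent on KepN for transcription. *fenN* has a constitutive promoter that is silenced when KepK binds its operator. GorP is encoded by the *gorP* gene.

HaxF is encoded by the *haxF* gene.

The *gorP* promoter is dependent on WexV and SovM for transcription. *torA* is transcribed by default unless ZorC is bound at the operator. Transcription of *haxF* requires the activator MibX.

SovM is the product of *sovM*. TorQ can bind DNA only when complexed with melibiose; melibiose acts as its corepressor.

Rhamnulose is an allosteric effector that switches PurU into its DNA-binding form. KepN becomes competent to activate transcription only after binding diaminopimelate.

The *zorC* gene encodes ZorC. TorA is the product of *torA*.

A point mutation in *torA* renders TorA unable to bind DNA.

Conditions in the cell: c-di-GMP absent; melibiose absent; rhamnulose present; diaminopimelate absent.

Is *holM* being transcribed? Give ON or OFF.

Diaminopimelate is absent, so KepN is inactive.
Required activator KepN is absent, so *wexV* is not transcribed.
So WexV is not produced.
Rhamnulose is present, so PurU is active.
No repressor is bound and PurU is active, so *holZ* is transcribed.
So HolZ is produced and active.
With repressor HolZ bound, *sovM* is not transcribed.
So SovM is not produced.
Required activator WexV is absent, so *gorP* is not transcribed.
So GorP is not produced.
TorA is non-functional in this strain, so it has no effect.
c-di-GMP is absent, so MibX is active.
No repressor is bound and MibX is active, so *haxF* is transcribed.
So HaxF is produced and active.
No repressor is bound and HaxF is active, so *kepK* is transcribed.
So KepK is produced and active.
With repressor KepK bound, *fenN* is not transcribed.
So FenN is not produced.
No activator is available at the *holM* promoter, so *holM* is not transcribed.

OFF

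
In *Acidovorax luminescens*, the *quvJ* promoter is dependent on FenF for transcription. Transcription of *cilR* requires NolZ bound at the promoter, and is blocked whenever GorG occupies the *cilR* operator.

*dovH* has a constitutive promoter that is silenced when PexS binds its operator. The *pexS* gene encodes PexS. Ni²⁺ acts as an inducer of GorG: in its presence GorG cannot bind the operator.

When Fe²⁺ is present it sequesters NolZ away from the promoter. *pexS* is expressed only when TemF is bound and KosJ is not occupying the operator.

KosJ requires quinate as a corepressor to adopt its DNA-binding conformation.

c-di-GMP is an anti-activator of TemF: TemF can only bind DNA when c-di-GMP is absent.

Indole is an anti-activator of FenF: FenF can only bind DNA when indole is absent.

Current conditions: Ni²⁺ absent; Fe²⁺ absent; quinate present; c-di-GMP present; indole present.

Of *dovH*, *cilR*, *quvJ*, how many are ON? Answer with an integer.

1

Quinate is present, so KosJ is active.
c-di-GMP is present, so TemF is inactive.
With repressor KosJ bound, *pexS* is not transcribed.
So PexS is not produced.
With no repressor bound, *dovH* is transcribed.
→ *dovH* is ON.
Fe²⁺ is absent, so NolZ is active.
Ni²⁺ is absent, so GorG is active.
With repressor GorG bound, *cilR* is not transcribed.
→ *cilR* is OFF.
Indole is present, so FenF is inactive.
Required activator FenF is absent, so *quvJ* is not transcribed.
→ *quvJ* is OFF.
1 of the 3 genes is transcribed.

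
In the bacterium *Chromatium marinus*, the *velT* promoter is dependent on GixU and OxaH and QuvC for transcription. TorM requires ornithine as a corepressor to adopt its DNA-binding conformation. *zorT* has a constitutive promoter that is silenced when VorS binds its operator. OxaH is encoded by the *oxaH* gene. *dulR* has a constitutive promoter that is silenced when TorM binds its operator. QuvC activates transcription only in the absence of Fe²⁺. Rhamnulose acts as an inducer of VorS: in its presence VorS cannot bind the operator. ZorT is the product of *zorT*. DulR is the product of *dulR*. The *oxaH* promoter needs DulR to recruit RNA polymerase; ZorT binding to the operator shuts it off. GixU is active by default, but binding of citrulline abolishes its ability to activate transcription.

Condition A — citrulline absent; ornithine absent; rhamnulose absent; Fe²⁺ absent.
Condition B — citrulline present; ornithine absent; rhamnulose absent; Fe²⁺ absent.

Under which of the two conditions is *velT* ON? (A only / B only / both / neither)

A only

Condition A:
Citrulline is absent, so GixU is active.
Ornithine is absent, so TorM is inactive.
With no repressor bound, *dulR* is transcribed.
So DulR is produced and active.
Rhamnulose is absent, so VorS is active.
With repressor VorS bound, *zorT* is not transcribed.
So ZorT is not produced.
No repressor is bound and DulR is active, so *oxaH* is transcribed.
So OxaH is produced and active.
Fe²⁺ is absent, so QuvC is active.
No repressor is bound and GixU and OxaH and QuvC are active, so *velT* is transcribed.
→ *velT* is ON in A.
Condition B:
Citrulline is present, so GixU is inactive.
Ornithine is absent, so TorM is inactive.
With no repressor bound, *dulR* is transcribed.
So DulR is produced and active.
Rhamnulose is absent, so VorS is active.
With repressor VorS bound, *zorT* is not transcribed.
So ZorT is not produced.
No repressor is bound and DulR is active, so *oxaH* is transcribed.
So OxaH is produced and active.
Fe²⁺ is absent, so QuvC is active.
Required activator GixU is absent, so *velT* is not transcribed.
→ *velT* is OFF in B.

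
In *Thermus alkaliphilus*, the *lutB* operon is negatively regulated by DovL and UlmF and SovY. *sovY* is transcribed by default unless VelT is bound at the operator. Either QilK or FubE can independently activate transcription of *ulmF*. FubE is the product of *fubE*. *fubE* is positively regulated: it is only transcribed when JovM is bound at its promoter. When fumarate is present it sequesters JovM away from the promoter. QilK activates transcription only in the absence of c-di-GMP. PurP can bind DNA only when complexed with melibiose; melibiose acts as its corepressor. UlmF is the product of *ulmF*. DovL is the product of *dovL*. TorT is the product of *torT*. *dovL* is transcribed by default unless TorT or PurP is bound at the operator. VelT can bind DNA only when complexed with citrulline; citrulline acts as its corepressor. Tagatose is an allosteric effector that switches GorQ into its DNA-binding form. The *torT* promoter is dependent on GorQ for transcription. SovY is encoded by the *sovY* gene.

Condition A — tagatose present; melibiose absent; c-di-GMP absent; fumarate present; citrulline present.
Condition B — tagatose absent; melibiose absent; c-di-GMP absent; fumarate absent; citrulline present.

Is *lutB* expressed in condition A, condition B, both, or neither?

neither

Condition A:
Tagatose is present, so GorQ is active.
No repressor is bound and GorQ is active, so *torT* is transcribed.
So TorT is produced and active.
Melibiose is absent, so PurP is inactive.
With repressor TorT bound, *dovL* is not transcribed.
So DovL is not produced.
c-di-GMP is absent, so QilK is active.
Fumarate is present, so JovM is inactive.
Required activator JovM is absent, so *fubE* is not transcribed.
So FubE is not produced.
Activator QilK is present, so *ulmF* is transcribed.
So UlmF is produced and active.
Citrulline is present, so VelT is active.
With repressor VelT bound, *sovY* is not transcribed.
So SovY is not produced.
With repressor UlmF bound, *lutB* is not transcribed.
→ *lutB* is OFF in A.
Condition B:
Tagatose is absent, so GorQ is inactive.
Required activator GorQ is absent, so *torT* is not transcribed.
So TorT is not produced.
Melibiose is absent, so PurP is inactive.
With no repressor bound, *dovL* is transcribed.
So DovL is produced and active.
c-di-GMP is absent, so QilK is active.
Fumarate is absent, so JovM is active.
No repressor is bound and JovM is active, so *fubE* is transcribed.
So FubE is produced and active.
Activator QilK is present, so *ulmF* is transcribed.
So UlmF is produced and active.
Citrulline is present, so VelT is active.
With repressor VelT bound, *sovY* is not transcribed.
So SovY is not produced.
With repressor DovL bound, *lutB* is not transcribed.
→ *lutB* is OFF in B.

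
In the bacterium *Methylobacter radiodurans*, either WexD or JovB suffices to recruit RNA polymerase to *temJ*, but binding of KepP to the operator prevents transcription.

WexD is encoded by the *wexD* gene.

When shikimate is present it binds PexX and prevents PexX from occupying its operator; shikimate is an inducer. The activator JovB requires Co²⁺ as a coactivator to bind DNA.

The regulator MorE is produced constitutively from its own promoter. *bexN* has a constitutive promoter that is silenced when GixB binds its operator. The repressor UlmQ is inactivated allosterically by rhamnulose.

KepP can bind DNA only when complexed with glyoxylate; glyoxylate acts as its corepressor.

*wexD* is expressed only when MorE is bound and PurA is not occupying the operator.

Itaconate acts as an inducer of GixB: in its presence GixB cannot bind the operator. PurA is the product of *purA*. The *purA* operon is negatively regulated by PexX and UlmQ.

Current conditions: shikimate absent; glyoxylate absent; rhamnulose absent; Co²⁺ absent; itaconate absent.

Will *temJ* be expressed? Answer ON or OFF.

ON

Shikimate is absent, so PexX is active.
Rhamnulose is absent, so UlmQ is active.
With repressor PexX bound, *purA* is not transcribed.
So PurA is not produced.
MorE is produced constitutively and is active.
No repressor is bound and MorE is active, so *wexD* is transcribed.
So WexD is produced and active.
Glyoxylate is absent, so KepP is inactive.
Co²⁺ is absent, so JovB is inactive.
Activator WexD is present, so *temJ* is transcribed.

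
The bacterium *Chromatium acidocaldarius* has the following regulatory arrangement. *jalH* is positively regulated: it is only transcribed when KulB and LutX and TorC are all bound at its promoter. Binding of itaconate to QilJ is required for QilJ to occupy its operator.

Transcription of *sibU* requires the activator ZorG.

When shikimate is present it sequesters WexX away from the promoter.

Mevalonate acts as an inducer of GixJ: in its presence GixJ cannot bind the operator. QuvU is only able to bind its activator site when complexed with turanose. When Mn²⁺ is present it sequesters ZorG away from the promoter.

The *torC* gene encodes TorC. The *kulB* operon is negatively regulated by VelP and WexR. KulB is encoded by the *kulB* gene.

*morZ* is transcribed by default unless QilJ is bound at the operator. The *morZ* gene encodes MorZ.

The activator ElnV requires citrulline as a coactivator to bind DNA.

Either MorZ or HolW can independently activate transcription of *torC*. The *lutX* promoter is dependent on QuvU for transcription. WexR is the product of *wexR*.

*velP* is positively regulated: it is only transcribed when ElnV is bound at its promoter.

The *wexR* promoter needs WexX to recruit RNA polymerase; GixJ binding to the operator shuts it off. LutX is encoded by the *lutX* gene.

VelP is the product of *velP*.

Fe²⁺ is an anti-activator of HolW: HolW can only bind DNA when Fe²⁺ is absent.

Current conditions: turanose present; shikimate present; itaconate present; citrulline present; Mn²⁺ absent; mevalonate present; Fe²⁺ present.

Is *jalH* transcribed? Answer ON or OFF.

Citrulline is present, so ElnV is active.
No repressor is bound and ElnV is active, so *velP* is transcribed.
So VelP is produced and active.
Mevalonate is present, so GixJ is inactive.
Shikimate is present, so WexX is inactive.
Required activator WexX is absent, so *wexR* is not transcribed.
So WexR is not produced.
With repressor VelP bound, *kulB* is not transcribed.
So KulB is not produced.
Turanose is present, so QuvU is active.
No repressor is bound and QuvU is active, so *lutX* is transcribed.
So LutX is produced and active.
Itaconate is present, so QilJ is active.
With repressor QilJ bound, *morZ* is not transcribed.
So MorZ is not produced.
Fe²⁺ is present, so HolW is inactive.
No activator is available at the *torC* promoter, so *torC* is not transcribed.
So TorC is not produced.
Required activator KulB is absent, so *jalH* is not transcribed.

OFF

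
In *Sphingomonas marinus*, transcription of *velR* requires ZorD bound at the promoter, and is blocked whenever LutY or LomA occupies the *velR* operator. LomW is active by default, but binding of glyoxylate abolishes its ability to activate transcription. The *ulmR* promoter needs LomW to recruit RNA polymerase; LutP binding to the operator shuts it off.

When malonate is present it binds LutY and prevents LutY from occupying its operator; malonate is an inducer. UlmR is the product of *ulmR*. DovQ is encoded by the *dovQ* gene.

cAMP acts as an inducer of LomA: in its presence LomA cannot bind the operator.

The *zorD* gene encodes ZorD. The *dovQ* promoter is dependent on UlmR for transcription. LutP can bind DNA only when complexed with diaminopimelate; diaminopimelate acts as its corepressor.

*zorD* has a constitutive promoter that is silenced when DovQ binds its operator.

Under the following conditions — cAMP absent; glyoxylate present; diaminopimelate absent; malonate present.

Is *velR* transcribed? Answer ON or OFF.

OFF

Glyoxylate is present, so LomW is inactive.
Diaminopimelate is absent, so LutP is inactive.
Required activator LomW is absent, so *ulmR* is not transcribed.
So UlmR is not produced.
Required activator UlmR is absent, so *dovQ* is not transcribed.
So DovQ is not produced.
With no repressor bound, *zorD* is transcribed.
So ZorD is produced and active.
Malonate is present, so LutY is inactive.
cAMP is absent, so LomA is active.
With repressor LomA bound, *velR* is not transcribed.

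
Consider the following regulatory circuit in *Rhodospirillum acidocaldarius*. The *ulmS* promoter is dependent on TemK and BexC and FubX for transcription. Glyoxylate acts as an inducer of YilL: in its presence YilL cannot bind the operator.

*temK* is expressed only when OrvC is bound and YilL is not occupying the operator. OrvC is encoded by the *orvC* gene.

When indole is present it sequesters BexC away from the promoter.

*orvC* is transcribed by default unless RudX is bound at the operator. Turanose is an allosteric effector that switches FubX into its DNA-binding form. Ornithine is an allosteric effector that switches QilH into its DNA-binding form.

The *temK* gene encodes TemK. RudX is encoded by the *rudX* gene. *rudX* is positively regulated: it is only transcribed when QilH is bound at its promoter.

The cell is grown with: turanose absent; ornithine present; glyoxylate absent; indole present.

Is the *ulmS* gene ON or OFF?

Glyoxylate is absent, so YilL is active.
Ornithine is present, so QilH is active.
No repressor is bound and QilH is active, so *rudX* is transcribed.
So RudX is produced and active.
With repressor RudX bound, *orvC* is not transcribed.
So OrvC is not produced.
With repressor YilL bound, *temK* is not transcribed.
So TemK is not produced.
Indole is present, so BexC is inactive.
Turanose is absent, so FubX is inactive.
Required activator TemK is absent, so *ulmS* is not transcribed.

OFF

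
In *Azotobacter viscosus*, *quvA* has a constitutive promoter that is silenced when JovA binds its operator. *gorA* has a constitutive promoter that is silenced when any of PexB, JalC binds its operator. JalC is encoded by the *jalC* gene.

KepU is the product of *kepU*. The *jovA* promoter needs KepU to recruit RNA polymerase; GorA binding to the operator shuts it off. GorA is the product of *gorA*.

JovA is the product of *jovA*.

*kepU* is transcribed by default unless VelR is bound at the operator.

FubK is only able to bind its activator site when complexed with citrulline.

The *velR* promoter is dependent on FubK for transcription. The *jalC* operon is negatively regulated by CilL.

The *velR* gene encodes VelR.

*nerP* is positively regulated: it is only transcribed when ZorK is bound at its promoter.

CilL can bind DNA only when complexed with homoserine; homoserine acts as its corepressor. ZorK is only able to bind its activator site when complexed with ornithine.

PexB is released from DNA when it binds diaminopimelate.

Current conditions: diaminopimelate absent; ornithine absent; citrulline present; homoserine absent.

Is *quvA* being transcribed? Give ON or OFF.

ON

Citrulline is present, so FubK is active.
No repressor is bound and FubK is active, so *velR* is transcribed.
So VelR is produced and active.
With repressor VelR bound, *kepU* is not transcribed.
So KepU is not produced.
Diaminopimelate is absent, so PexB is active.
Homoserine is absent, so CilL is inactive.
With no repressor bound, *jalC* is transcribed.
So JalC is produced and active.
With repressor PexB bound, *gorA* is not transcribed.
So GorA is not produced.
Required activator KepU is absent, so *jovA* is not transcribed.
So JovA is not produced.
With no repressor bound, *quvA* is transcribed.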